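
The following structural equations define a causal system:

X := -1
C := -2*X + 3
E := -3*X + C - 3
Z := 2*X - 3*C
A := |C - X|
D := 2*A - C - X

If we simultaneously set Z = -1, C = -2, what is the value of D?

5

The joint intervention fixes Z = -1, C = -2, removing each variable's own equation.
A = |C - X|  [with C=-2, X=-1]  = 1
D = 2*A - C - X  [with A=1, C=-2, X=-1]  = 5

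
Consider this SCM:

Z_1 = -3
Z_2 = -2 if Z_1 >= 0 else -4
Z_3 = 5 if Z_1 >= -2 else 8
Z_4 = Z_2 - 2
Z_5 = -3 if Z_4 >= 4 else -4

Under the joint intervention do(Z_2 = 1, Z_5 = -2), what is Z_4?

-1

The joint intervention fixes Z_2 = 1, Z_5 = -2, removing each variable's own equation.
Z_4 = Z_2 - 2  [with Z_2=1]  = -1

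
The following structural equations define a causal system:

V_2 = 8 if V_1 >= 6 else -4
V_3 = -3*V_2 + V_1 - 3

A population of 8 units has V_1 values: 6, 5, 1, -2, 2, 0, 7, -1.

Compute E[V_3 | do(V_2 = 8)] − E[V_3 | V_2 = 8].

The intervention sets V_2=8 in all 8 units regardless of V_1. Recomputing V_3 per unit gives -21, -22, -26, -29, -25, -27, -20, -28; average -24.75.
Observing V_2=8 restricts to units where V_2's equation naturally yields 8: V_1 ∈ {6, 7}. In that subpopulation V_3 = -21, -20, mean -20.5.
Difference = -24.75 − (-20.5) = -4.25.

-4.25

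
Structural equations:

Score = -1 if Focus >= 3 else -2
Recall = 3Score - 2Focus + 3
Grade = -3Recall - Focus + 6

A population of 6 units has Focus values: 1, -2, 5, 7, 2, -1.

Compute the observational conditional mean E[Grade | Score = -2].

15

Conditioning on Score=-2 selects the 4 unit(s) with Focus ∈ {1, -2, 2, -1}. Their Grade values: 20, 5, 25, 10. Mean = 15.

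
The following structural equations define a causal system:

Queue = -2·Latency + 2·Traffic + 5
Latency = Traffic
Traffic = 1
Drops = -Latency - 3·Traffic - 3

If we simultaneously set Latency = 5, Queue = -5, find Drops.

Setting Latency = 5, Queue = -5 by intervention discards those variables' equations.
Drops = -Latency - 3·Traffic - 3  [with Latency=5, Traffic=1]  = -11

-11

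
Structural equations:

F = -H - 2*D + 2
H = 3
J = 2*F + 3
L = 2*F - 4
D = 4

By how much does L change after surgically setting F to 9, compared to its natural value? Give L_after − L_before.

36

The intervention breaks the incoming arrows to F: F = -H - 2*D + 2 no longer applies, and F = 9.
L = 2*F - 4  [with F=9]  = 14
Without intervention: F = -H - 2*D + 2  [with H=3, D=4]  = -9; L = 2*F - 4  [with F=-9]  = -22.
Change = 14 − (-22) = 36.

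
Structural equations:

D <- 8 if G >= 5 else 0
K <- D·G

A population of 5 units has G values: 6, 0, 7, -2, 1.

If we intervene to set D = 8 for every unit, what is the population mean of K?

The intervention sets D=8 in all 5 units regardless of G. Recomputing K per unit gives 48, 0, 56, -16, 8; average 19.2.

19.2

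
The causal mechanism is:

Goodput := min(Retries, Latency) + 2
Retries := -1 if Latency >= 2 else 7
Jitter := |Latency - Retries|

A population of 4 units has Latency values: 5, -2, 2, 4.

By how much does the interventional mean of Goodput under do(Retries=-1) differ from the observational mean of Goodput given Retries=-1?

-0.25

Under do(Retries=-1), Retries's equation is replaced by Retries=-1 for every unit. Per-unit Goodput: 1, 0, 1, 1. Mean = 0.75.
Conditioning on Retries=-1 selects the 3 unit(s) with Latency ∈ {5, 2, 4}. Their Goodput values: 1, 1, 1. Mean = 1.
Difference = 0.75 − 1 = -0.25.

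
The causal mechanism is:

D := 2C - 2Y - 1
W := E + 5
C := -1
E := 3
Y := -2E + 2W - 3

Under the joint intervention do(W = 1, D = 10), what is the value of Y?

-7

The joint intervention fixes W = 1, D = 10, removing each variable's own equation.
Y = -2E + 2W - 3  [with E=3, W=1]  = -7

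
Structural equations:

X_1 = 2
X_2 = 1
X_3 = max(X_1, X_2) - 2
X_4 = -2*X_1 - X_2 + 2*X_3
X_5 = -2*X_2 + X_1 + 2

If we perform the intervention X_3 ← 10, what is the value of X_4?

The intervention breaks the incoming arrows to X_3: X_3 = max(X_1, X_2) - 2 no longer applies, and X_3 = 10.
X_4 = -2*X_1 - X_2 + 2*X_3  [with X_1=2, X_2=1, X_3=10]  = 15

15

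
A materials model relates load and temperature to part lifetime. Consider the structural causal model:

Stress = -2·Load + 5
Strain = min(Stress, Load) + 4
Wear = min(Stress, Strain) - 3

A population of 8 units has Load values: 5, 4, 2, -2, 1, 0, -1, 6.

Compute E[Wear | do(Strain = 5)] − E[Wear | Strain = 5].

-1.5

Every unit gets Strain=5 under the intervention. Wear values become -8, -6, -2, 2, 0, 2, 2, -10; E[Wear|do(Strain=5)] = -2.5.
Conditioning on Strain=5 selects the 2 unit(s) with Load ∈ {2, 1}. Their Wear values: -2, 0. Mean = -1.
Difference = -2.5 − (-1) = -1.5.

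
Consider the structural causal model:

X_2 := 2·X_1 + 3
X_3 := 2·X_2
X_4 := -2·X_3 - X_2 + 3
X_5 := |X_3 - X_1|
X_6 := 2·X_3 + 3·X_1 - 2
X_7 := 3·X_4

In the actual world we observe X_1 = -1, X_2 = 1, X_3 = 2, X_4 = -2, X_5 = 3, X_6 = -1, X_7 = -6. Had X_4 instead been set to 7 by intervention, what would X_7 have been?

21

The intervention breaks the incoming arrows to X_4: X_4 := -2·X_3 - X_2 + 3 no longer applies, and X_4 = 7.
X_7 = 3·X_4  [with X_4=7]  = 21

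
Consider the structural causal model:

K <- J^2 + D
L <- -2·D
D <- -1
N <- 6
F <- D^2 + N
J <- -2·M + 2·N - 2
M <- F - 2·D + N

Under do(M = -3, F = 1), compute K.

255

The joint intervention fixes M = -3, F = 1, removing each variable's own equation.
J = -2·M + 2·N - 2  [with M=-3, N=6]  = 16
K = J^2 + D  [with J=16, D=-1]  = 255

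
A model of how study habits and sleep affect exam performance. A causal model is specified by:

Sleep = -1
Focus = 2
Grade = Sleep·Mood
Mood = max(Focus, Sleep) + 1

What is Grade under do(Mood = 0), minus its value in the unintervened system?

The intervention breaks the incoming arrows to Mood: Mood = max(Focus, Sleep) + 1 no longer applies, and Mood = 0.
Grade = Sleep·Mood  [with Sleep=-1, Mood=0]  = 0
Without intervention: Mood = max(Focus, Sleep) + 1  [with Focus=2, Sleep=-1]  = 3; Grade = Sleep·Mood  [with Sleep=-1, Mood=3]  = -3.
Change = 0 − (-3) = 3.

3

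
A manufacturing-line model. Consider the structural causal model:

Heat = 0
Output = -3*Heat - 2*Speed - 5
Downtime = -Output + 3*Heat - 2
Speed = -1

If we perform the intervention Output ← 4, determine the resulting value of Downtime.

-6

The intervention breaks the incoming arrows to Output: Output = -3*Heat - 2*Speed - 5 no longer applies, and Output = 4.
Downtime = -Output + 3*Heat - 2  [with Output=4, Heat=0]  = -6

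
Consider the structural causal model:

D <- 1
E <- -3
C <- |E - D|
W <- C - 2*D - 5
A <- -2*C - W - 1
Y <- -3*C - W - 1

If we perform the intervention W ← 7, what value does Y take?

-20

Under do(W=7), the mechanism W <- C - 2*D - 5 is discarded; W is fixed at 7.
C = |E - D|  [with E=-3, D=1]  = 4
Y = -3*C - W - 1  [with C=4, W=7]  = -20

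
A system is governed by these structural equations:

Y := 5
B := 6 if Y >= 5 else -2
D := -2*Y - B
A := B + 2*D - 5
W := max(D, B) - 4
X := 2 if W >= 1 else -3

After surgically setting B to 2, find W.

do(B=2) replaces the equation B := 6 if Y >= 5 else -2 with the constant B = 2.
D = -2*Y - B  [with Y=5, B=2]  = -12
W = max(D, B) - 4  [with D=-12, B=2]  = -2

-2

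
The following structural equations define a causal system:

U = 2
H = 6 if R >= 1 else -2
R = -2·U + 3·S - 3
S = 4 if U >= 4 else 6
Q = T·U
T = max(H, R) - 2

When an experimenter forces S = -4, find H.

-2

Under do(S=-4), the mechanism S = 4 if U >= 4 else 6 is discarded; S is fixed at -4.
R = -2·U + 3·S - 3  [with U=2, S=-4]  = -19
H = 6 if R >= 1 else -2  [with R=-19]  = -2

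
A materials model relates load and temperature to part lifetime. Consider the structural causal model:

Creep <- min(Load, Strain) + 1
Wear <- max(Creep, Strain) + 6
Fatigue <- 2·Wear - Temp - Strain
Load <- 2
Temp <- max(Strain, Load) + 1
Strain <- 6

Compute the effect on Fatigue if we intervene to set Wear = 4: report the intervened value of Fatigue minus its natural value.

-16

The intervention breaks the incoming arrows to Wear: Wear <- max(Creep, Strain) + 6 no longer applies, and Wear = 4.
Temp = max(Strain, Load) + 1  [with Strain=6, Load=2]  = 7
Fatigue = 2·Wear - Temp - Strain  [with Wear=4, Temp=7, Strain=6]  = -5
Without intervention: Temp = max(Strain, Load) + 1  [with Strain=6, Load=2]  = 7; Creep = min(Load, Strain) + 1  [with Load=2, Strain=6]  = 3; Wear = max(Creep, Strain) + 6  [with Creep=3, Strain=6]  = 12; Fatigue = 2·Wear - Temp - Strain  [with Wear=12, Temp=7, Strain=6]  = 11.
Change = -5 − 11 = -16.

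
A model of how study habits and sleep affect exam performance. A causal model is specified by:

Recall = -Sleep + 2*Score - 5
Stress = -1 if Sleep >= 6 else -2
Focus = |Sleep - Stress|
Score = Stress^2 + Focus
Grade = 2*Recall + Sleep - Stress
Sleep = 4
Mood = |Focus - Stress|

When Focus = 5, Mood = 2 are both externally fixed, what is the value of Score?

9

The joint intervention fixes Focus = 5, Mood = 2, removing each variable's own equation.
Stress = -1 if Sleep >= 6 else -2  [with Sleep=4]  = -2
Score = Stress^2 + Focus  [with Stress=-2, Focus=5]  = 9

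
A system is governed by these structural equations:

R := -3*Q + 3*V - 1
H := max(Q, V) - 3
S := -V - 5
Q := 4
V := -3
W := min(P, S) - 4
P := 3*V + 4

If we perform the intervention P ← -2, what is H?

Under do(P=-2), the mechanism P := 3*V + 4 is discarded; P is fixed at -2.
Since H is not a descendant of the intervened variable, it is unaffected.
H = max(Q, V) - 3  [with Q=4, V=-3]  = 1

1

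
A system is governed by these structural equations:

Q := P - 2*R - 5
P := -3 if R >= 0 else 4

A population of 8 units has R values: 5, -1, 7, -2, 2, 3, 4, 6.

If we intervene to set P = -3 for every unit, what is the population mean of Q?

Every unit gets P=-3 under the intervention. Q values become -18, -6, -22, -4, -12, -14, -16, -20; E[Q|do(P=-3)] = -14.

-14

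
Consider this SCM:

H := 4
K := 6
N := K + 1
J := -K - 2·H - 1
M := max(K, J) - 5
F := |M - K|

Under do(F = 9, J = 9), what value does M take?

Setting F = 9, J = 9 by intervention discards those variables' equations.
M = max(K, J) - 5  [with K=6, J=9]  = 4

4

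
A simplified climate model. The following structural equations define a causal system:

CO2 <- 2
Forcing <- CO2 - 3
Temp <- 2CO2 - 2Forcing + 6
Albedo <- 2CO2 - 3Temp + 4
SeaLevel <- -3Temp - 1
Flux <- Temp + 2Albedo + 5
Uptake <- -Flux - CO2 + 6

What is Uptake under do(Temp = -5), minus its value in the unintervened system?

The intervention breaks the incoming arrows to Temp: Temp <- 2CO2 - 2Forcing + 6 no longer applies, and Temp = -5.
Albedo = 2CO2 - 3Temp + 4  [with CO2=2, Temp=-5]  = 23
Flux = Temp + 2Albedo + 5  [with Temp=-5, Albedo=23]  = 46
Uptake = -Flux - CO2 + 6  [with Flux=46, CO2=2]  = -42
Without intervention: Forcing = CO2 - 3  [with CO2=2]  = -1; Temp = 2CO2 - 2Forcing + 6  [with CO2=2, Forcing=-1]  = 12; Albedo = 2CO2 - 3Temp + 4  [with CO2=2, Temp=12]  = -28; Flux = Temp + 2Albedo + 5  [with Temp=12, Albedo=-28]  = -39; Uptake = -Flux - CO2 + 6  [with Flux=-39, CO2=2]  = 43.
Change = -42 − 43 = -85.

-85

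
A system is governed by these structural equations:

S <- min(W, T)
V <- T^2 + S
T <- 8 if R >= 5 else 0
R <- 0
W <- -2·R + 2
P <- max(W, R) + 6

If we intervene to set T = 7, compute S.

2

do(T=7) replaces the equation T <- 8 if R >= 5 else 0 with the constant T = 7.
W = -2·R + 2  [with R=0]  = 2
S = min(W, T)  [with W=2, T=7]  = 2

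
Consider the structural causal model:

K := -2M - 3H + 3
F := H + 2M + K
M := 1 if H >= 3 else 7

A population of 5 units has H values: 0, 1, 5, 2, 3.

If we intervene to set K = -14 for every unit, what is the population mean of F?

-2.6

Every unit gets K=-14 under the intervention. F values become 0, 1, -7, 2, -9; E[F|do(K=-14)] = -2.6.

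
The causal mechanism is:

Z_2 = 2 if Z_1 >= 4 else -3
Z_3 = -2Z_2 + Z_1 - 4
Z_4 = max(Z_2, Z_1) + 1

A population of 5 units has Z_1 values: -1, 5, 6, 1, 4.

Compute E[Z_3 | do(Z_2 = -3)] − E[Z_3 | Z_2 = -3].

3

do(Z_2=-3) breaks Z_2's dependence on Z_1. With Z_2=-3 fixed, Z_3 across the units is 1, 7, 8, 3, 6, mean 5.
Observing Z_2=-3 restricts to units where Z_2's equation naturally yields -3: Z_1 ∈ {-1, 1}. In that subpopulation Z_3 = 1, 3, mean 2.
Difference = 5 − 2 = 3.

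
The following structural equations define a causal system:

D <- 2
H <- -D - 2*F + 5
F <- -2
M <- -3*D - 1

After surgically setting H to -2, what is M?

The intervention breaks the incoming arrows to H: H <- -D - 2*F + 5 no longer applies, and H = -2.
M is not downstream of the intervention, so its value is determined by the original equations.
M = -3*D - 1  [with D=2]  = -7

-7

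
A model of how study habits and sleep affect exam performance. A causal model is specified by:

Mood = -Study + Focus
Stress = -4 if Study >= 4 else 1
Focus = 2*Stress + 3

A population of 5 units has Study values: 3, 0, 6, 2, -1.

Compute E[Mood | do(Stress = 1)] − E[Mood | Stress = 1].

-1

Under do(Stress=1), Stress's equation is replaced by Stress=1 for every unit. Per-unit Mood: 2, 5, -1, 3, 6. Mean = 3.
E[Mood|Stress=1] averages over only the 4 units with Stress=1 (Study = 3, 0, 2, -1): Mood = 2, 5, 3, 6, mean 4.
Difference = 3 − 4 = -1.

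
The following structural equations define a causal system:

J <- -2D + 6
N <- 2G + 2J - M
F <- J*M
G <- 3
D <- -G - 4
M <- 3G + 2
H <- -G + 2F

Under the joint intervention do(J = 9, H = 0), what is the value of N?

13

The joint intervention fixes J = 9, H = 0, removing each variable's own equation.
M = 3G + 2  [with G=3]  = 11
N = 2G + 2J - M  [with G=3, J=9, M=11]  = 13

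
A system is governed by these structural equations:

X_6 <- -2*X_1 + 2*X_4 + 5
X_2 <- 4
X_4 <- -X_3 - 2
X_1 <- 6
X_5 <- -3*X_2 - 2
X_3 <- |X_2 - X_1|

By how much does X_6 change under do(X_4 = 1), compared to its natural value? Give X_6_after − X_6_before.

10

Under do(X_4=1), the mechanism X_4 <- -X_3 - 2 is discarded; X_4 is fixed at 1.
X_6 = -2*X_1 + 2*X_4 + 5  [with X_1=6, X_4=1]  = -5
Without intervention: X_3 = |X_2 - X_1|  [with X_2=4, X_1=6]  = 2; X_4 = -X_3 - 2  [with X_3=2]  = -4; X_6 = -2*X_1 + 2*X_4 + 5  [with X_1=6, X_4=-4]  = -15.
Change = -5 − (-15) = 10.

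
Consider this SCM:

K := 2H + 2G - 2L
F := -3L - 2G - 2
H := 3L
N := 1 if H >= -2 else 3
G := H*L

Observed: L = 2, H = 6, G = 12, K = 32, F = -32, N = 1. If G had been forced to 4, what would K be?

The intervention breaks the incoming arrows to G: G := H*L no longer applies, and G = 4.
H = 3L  [with L=2]  = 6
K = 2H + 2G - 2L  [with H=6, G=4, L=2]  = 16

16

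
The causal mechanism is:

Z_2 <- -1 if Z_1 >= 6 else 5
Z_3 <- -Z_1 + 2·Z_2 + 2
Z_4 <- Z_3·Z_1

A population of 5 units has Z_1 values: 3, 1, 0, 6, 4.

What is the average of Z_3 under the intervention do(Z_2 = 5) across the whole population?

do(Z_2=5) breaks Z_2's dependence on Z_1. With Z_2=5 fixed, Z_3 across the units is 9, 11, 12, 6, 8, mean 9.2.

9.2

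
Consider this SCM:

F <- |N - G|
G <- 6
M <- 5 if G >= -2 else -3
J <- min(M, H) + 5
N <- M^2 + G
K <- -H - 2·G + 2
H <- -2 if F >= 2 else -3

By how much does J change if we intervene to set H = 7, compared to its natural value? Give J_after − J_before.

The intervention breaks the incoming arrows to H: H <- -2 if F >= 2 else -3 no longer applies, and H = 7.
M = 5 if G >= -2 else -3  [with G=6]  = 5
J = min(M, H) + 5  [with M=5, H=7]  = 10
Without intervention: M = 5 if G >= -2 else -3  [with G=6]  = 5; N = M^2 + G  [with M=5, G=6]  = 31; F = |N - G|  [with N=31, G=6]  = 25; H = -2 if F >= 2 else -3  [with F=25]  = -2; J = min(M, H) + 5  [with M=5, H=-2]  = 3.
Change = 10 − 3 = 7.

7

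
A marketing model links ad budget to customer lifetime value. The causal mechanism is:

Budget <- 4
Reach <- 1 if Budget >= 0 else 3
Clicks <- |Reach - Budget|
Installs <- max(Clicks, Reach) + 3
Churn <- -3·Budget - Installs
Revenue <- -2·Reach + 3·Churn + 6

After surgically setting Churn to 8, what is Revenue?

28

The intervention breaks the incoming arrows to Churn: Churn <- -3·Budget - Installs no longer applies, and Churn = 8.
Reach = 1 if Budget >= 0 else 3  [with Budget=4]  = 1
Revenue = -2·Reach + 3·Churn + 6  [with Reach=1, Churn=8]  = 28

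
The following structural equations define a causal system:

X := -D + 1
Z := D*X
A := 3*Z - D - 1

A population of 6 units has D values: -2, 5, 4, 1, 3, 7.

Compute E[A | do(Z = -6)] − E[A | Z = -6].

Under do(Z=-6), Z's equation is replaced by Z=-6 for every unit. Per-unit A: -17, -24, -23, -20, -22, -26. Mean = -22.
Conditioning on Z=-6 selects the 2 unit(s) with D ∈ {-2, 3}. Their A values: -17, -22. Mean = -19.5.
Difference = -22 − (-19.5) = -2.5.

-2.5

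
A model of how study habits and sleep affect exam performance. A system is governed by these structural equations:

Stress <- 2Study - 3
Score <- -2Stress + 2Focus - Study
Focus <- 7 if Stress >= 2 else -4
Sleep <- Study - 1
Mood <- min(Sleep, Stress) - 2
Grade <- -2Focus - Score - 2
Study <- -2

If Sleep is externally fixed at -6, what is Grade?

Under do(Sleep=-6), the mechanism Sleep <- Study - 1 is discarded; Sleep is fixed at -6.
No directed path runs from Sleep to Grade, so Grade keeps its natural value.
Stress = 2Study - 3  [with Study=-2]  = -7
Focus = 7 if Stress >= 2 else -4  [with Stress=-7]  = -4
Score = -2Stress + 2Focus - Study  [with Stress=-7, Focus=-4, Study=-2]  = 8
Grade = -2Focus - Score - 2  [with Focus=-4, Score=8]  = -2

-2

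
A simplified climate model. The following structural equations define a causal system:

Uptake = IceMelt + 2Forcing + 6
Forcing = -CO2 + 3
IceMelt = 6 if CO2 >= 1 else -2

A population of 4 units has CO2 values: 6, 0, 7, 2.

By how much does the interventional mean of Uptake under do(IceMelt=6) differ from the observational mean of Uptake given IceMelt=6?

2.5

The intervention sets IceMelt=6 in all 4 units regardless of CO2. Recomputing Uptake per unit gives 6, 18, 4, 14; average 10.5.
E[Uptake|IceMelt=6] averages over only the 3 units with IceMelt=6 (CO2 = 6, 7, 2): Uptake = 6, 4, 14, mean 8.
Difference = 10.5 − 8 = 2.5.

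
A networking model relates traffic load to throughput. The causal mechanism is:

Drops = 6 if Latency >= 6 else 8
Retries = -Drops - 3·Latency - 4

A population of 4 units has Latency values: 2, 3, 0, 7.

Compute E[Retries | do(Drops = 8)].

Every unit gets Drops=8 under the intervention. Retries values become -18, -21, -12, -33; E[Retries|do(Drops=8)] = -21.

-21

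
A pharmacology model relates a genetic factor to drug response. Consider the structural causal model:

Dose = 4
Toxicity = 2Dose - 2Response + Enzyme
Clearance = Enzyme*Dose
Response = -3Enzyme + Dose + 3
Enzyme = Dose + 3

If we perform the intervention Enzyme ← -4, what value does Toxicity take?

Under do(Enzyme=-4), the mechanism Enzyme = Dose + 3 is discarded; Enzyme is fixed at -4.
Response = -3Enzyme + Dose + 3  [with Enzyme=-4, Dose=4]  = 19
Toxicity = 2Dose - 2Response + Enzyme  [with Dose=4, Response=19, Enzyme=-4]  = -34

-34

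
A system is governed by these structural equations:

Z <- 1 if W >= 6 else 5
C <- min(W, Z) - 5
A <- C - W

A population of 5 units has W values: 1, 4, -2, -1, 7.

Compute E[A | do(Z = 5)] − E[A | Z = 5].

-0.4

The intervention sets Z=5 in all 5 units regardless of W. Recomputing A per unit gives -5, -5, -5, -5, -7; average -5.4.
Conditioning on Z=5 selects the 4 unit(s) with W ∈ {1, 4, -2, -1}. Their A values: -5, -5, -5, -5. Mean = -5.
Difference = -5.4 − (-5) = -0.4.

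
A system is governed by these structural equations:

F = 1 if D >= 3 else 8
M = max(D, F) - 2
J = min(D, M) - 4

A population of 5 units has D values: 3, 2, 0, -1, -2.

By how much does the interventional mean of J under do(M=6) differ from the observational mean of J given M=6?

0.65

Every unit gets M=6 under the intervention. J values become -1, -2, -4, -5, -6; E[J|do(M=6)] = -3.6.
Conditioning on M=6 selects the 4 unit(s) with D ∈ {2, 0, -1, -2}. Their J values: -2, -4, -5, -6. Mean = -4.25.
Difference = -3.6 − (-4.25) = 0.65.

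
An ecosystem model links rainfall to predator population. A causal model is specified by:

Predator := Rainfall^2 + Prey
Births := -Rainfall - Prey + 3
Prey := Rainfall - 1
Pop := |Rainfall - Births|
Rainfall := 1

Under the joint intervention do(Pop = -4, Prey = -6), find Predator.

Setting Pop = -4, Prey = -6 by intervention discards those variables' equations.
Predator = Rainfall^2 + Prey  [with Rainfall=1, Prey=-6]  = -5

-5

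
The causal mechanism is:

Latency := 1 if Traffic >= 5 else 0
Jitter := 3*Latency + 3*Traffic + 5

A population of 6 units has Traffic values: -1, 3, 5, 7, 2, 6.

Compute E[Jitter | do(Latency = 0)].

16

Every unit gets Latency=0 under the intervention. Jitter values become 2, 14, 20, 26, 11, 23; E[Jitter|do(Latency=0)] = 16.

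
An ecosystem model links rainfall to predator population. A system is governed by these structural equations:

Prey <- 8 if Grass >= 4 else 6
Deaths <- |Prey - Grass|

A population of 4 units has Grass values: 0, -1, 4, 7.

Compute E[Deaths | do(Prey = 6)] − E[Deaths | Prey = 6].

-2.5

do(Prey=6) breaks Prey's dependence on Grass. With Prey=6 fixed, Deaths across the units is 6, 7, 2, 1, mean 4.
Conditioning on Prey=6 selects the 2 unit(s) with Grass ∈ {0, -1}. Their Deaths values: 6, 7. Mean = 6.5.
Difference = 4 − 6.5 = -2.5.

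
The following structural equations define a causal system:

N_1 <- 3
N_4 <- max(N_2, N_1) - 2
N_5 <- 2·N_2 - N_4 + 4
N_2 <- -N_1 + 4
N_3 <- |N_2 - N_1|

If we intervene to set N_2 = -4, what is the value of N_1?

Under do(N_2=-4), the mechanism N_2 <- -N_1 + 4 is discarded; N_2 is fixed at -4.
N_1 is not downstream of the intervention, so its value is determined by the original equations.

3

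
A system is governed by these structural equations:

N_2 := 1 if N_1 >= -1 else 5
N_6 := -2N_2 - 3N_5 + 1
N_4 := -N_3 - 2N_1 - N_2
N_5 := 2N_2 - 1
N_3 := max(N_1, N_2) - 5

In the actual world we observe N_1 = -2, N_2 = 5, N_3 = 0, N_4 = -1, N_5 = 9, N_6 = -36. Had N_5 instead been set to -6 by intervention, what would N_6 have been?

9

The intervention breaks the incoming arrows to N_5: N_5 := 2N_2 - 1 no longer applies, and N_5 = -6.
N_2 = 1 if N_1 >= -1 else 5  [with N_1=-2]  = 5
N_6 = -2N_2 - 3N_5 + 1  [with N_2=5, N_5=-6]  = 9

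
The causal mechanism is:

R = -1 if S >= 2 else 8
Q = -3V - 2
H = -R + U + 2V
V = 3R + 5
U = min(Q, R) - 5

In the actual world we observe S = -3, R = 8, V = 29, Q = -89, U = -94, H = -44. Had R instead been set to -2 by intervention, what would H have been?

Under do(R=-2), the mechanism R = -1 if S >= 2 else 8 is discarded; R is fixed at -2.
V = 3R + 5  [with R=-2]  = -1
Q = -3V - 2  [with V=-1]  = 1
U = min(Q, R) - 5  [with Q=1, R=-2]  = -7
H = -R + U + 2V  [with R=-2, U=-7, V=-1]  = -7

-7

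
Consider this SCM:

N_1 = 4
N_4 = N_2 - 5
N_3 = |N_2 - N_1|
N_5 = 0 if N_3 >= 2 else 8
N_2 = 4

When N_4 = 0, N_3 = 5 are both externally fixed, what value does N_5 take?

0

The joint intervention fixes N_4 = 0, N_3 = 5, removing each variable's own equation.
N_5 = 0 if N_3 >= 2 else 8  [with N_3=5]  = 0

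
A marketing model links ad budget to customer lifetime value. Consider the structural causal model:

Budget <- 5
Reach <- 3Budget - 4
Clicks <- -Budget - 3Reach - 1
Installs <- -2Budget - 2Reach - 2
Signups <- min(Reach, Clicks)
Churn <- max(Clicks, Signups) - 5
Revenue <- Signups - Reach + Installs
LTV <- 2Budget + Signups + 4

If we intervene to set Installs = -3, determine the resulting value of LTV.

-25

do(Installs=-3) replaces the equation Installs <- -2Budget - 2Reach - 2 with the constant Installs = -3.
No directed path runs from Installs to LTV, so LTV keeps its natural value.
Reach = 3Budget - 4  [with Budget=5]  = 11
Clicks = -Budget - 3Reach - 1  [with Budget=5, Reach=11]  = -39
Signups = min(Reach, Clicks)  [with Reach=11, Clicks=-39]  = -39
LTV = 2Budget + Signups + 4  [with Budget=5, Signups=-39]  = -25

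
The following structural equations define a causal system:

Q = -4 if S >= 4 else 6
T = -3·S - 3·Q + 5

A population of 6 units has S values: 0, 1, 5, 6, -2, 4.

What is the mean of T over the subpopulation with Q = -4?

Conditioning on Q=-4 selects the 3 unit(s) with S ∈ {5, 6, 4}. Their T values: 2, -1, 5. Mean = 2.

2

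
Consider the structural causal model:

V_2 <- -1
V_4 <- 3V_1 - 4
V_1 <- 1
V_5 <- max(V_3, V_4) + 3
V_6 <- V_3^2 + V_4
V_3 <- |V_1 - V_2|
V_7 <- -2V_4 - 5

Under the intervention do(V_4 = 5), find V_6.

Under do(V_4=5), the mechanism V_4 <- 3V_1 - 4 is discarded; V_4 is fixed at 5.
V_3 = |V_1 - V_2|  [with V_1=1, V_2=-1]  = 2
V_6 = V_3^2 + V_4  [with V_3=2, V_4=5]  = 9

9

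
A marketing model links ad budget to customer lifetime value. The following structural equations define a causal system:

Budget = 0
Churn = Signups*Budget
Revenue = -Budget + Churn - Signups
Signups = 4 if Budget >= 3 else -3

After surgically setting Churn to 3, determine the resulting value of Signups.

Under do(Churn=3), the mechanism Churn = Signups*Budget is discarded; Churn is fixed at 3.
Since Signups is not a descendant of the intervened variable, it is unaffected.
Signups = 4 if Budget >= 3 else -3  [with Budget=0]  = -3

-3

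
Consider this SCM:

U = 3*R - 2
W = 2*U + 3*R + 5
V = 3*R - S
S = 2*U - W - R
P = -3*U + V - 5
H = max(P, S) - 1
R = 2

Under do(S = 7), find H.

6

The intervention breaks the incoming arrows to S: S = 2*U - W - R no longer applies, and S = 7.
U = 3*R - 2  [with R=2]  = 4
V = 3*R - S  [with R=2, S=7]  = -1
P = -3*U + V - 5  [with U=4, V=-1]  = -18
H = max(P, S) - 1  [with P=-18, S=7]  = 6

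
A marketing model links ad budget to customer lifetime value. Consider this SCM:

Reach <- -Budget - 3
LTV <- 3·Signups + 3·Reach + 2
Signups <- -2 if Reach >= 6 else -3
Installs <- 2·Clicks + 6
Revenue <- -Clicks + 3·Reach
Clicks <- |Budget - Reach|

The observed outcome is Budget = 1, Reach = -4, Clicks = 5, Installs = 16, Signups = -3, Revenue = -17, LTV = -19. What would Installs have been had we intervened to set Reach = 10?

24

Under do(Reach=10), the mechanism Reach <- -Budget - 3 is discarded; Reach is fixed at 10.
Clicks = |Budget - Reach|  [with Budget=1, Reach=10]  = 9
Installs = 2·Clicks + 6  [with Clicks=9]  = 24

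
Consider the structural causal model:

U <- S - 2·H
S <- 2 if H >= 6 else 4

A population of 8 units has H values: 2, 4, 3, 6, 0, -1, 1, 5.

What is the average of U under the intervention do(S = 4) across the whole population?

-1

Every unit gets S=4 under the intervention. U values become 0, -4, -2, -8, 4, 6, 2, -6; E[U|do(S=4)] = -1.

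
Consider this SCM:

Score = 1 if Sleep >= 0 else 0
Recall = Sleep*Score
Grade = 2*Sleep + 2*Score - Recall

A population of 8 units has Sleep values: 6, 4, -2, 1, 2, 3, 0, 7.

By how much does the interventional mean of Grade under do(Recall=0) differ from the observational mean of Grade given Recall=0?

Under do(Recall=0), Recall's equation is replaced by Recall=0 for every unit. Per-unit Grade: 14, 10, -4, 4, 6, 8, 2, 16. Mean = 7.
Conditioning on Recall=0 selects the 2 unit(s) with Sleep ∈ {-2, 0}. Their Grade values: -4, 2. Mean = -1.
Difference = 7 − (-1) = 8.

8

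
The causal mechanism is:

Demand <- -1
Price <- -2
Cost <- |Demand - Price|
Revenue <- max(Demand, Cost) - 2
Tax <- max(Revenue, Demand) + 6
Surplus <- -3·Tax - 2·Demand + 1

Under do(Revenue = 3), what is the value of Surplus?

Under do(Revenue=3), the mechanism Revenue <- max(Demand, Cost) - 2 is discarded; Revenue is fixed at 3.
Tax = max(Revenue, Demand) + 6  [with Revenue=3, Demand=-1]  = 9
Surplus = -3·Tax - 2·Demand + 1  [with Tax=9, Demand=-1]  = -24

-24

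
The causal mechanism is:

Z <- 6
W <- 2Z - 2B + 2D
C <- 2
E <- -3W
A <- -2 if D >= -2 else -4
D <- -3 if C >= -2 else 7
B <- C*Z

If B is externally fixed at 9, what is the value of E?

The intervention breaks the incoming arrows to B: B <- C*Z no longer applies, and B = 9.
D = -3 if C >= -2 else 7  [with C=2]  = -3
W = 2Z - 2B + 2D  [with Z=6, B=9, D=-3]  = -12
E = -3W  [with W=-12]  = 36

36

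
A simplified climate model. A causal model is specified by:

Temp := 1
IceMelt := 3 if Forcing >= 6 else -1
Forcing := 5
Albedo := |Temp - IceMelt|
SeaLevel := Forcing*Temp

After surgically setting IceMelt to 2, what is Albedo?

The intervention breaks the incoming arrows to IceMelt: IceMelt := 3 if Forcing >= 6 else -1 no longer applies, and IceMelt = 2.
Albedo = |Temp - IceMelt|  [with Temp=1, IceMelt=2]  = 1

1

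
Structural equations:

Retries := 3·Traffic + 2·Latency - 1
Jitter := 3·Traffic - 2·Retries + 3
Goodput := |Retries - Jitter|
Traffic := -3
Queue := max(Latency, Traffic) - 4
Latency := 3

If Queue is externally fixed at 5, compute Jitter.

2

do(Queue=5) replaces the equation Queue := max(Latency, Traffic) - 4 with the constant Queue = 5.
Jitter is not downstream of the intervention, so its value is determined by the original equations.
Retries = 3·Traffic + 2·Latency - 1  [with Traffic=-3, Latency=3]  = -4
Jitter = 3·Traffic - 2·Retries + 3  [with Traffic=-3, Retries=-4]  = 2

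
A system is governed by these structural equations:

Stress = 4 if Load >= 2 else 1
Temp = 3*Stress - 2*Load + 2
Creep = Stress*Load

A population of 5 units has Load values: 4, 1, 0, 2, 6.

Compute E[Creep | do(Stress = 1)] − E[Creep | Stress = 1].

do(Stress=1) breaks Stress's dependence on Load. With Stress=1 fixed, Creep across the units is 4, 1, 0, 2, 6, mean 2.6.
Observing Stress=1 restricts to units where Stress's equation naturally yields 1: Load ∈ {1, 0}. In that subpopulation Creep = 1, 0, mean 0.5.
Difference = 2.6 − 0.5 = 2.1.

2.1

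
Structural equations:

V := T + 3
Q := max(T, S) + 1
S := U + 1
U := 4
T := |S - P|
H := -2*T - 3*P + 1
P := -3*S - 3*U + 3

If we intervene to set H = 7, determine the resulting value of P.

Intervening sets H = 7 and removes its equation (H := -2*T - 3*P + 1).
P is not downstream of the intervention, so its value is determined by the original equations.
S = U + 1  [with U=4]  = 5
P = -3*S - 3*U + 3  [with S=5, U=4]  = -24

-24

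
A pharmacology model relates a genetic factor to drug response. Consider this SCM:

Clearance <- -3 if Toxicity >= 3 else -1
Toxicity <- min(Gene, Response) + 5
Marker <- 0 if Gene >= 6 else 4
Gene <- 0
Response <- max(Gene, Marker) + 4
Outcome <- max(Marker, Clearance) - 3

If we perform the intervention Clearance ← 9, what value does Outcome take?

The intervention breaks the incoming arrows to Clearance: Clearance <- -3 if Toxicity >= 3 else -1 no longer applies, and Clearance = 9.
Marker = 0 if Gene >= 6 else 4  [with Gene=0]  = 4
Outcome = max(Marker, Clearance) - 3  [with Marker=4, Clearance=9]  = 6

6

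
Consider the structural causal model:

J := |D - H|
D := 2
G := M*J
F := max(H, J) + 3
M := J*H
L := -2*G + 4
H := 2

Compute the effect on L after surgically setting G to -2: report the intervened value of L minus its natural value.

4

Under do(G=-2), the mechanism G := M*J is discarded; G is fixed at -2.
L = -2*G + 4  [with G=-2]  = 8
Without intervention: J = |D - H|  [with D=2, H=2]  = 0; M = J*H  [with J=0, H=2]  = 0; G = M*J  [with M=0, J=0]  = 0; L = -2*G + 4  [with G=0]  = 4.
Change = 8 − 4 = 4.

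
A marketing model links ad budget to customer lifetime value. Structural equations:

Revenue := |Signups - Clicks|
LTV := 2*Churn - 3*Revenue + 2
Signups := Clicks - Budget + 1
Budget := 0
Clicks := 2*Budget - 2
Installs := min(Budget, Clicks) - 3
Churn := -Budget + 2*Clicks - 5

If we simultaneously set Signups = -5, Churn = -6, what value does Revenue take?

The joint intervention fixes Signups = -5, Churn = -6, removing each variable's own equation.
Clicks = 2*Budget - 2  [with Budget=0]  = -2
Revenue = |Signups - Clicks|  [with Signups=-5, Clicks=-2]  = 3

3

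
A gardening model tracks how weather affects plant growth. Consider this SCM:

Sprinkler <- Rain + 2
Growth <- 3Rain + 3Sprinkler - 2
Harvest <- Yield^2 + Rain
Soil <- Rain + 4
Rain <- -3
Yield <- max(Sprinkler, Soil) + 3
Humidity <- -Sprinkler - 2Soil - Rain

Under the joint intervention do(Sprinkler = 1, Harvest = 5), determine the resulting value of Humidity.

0

Setting Sprinkler = 1, Harvest = 5 by intervention discards those variables' equations.
Soil = Rain + 4  [with Rain=-3]  = 1
Humidity = -Sprinkler - 2Soil - Rain  [with Sprinkler=1, Soil=1, Rain=-3]  = 0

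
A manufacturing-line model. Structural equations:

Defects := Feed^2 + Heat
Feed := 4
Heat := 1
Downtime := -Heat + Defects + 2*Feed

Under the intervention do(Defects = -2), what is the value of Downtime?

The intervention breaks the incoming arrows to Defects: Defects := Feed^2 + Heat no longer applies, and Defects = -2.
Downtime = -Heat + Defects + 2*Feed  [with Heat=1, Defects=-2, Feed=4]  = 5

5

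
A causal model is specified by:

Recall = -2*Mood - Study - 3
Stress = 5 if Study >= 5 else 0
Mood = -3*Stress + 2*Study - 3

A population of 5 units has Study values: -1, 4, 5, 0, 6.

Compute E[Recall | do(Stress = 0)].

do(Stress=0) breaks Stress's dependence on Study. With Stress=0 fixed, Recall across the units is 8, -17, -22, 3, -27, mean -11.

-11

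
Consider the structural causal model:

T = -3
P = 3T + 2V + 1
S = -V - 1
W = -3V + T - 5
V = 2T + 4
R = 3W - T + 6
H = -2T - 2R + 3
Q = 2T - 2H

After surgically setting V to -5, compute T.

-3

Under do(V=-5), the mechanism V = 2T + 4 is discarded; V is fixed at -5.
T is not downstream of the intervention, so its value is determined by the original equations.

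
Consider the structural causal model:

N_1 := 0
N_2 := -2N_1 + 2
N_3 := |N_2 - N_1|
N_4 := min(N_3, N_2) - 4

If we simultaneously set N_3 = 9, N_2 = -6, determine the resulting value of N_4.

The joint intervention fixes N_3 = 9, N_2 = -6, removing each variable's own equation.
N_4 = min(N_3, N_2) - 4  [with N_3=9, N_2=-6]  = -10

-10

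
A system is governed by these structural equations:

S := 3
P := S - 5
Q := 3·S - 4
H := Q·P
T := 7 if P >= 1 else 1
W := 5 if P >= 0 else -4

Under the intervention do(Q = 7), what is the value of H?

-14

The intervention breaks the incoming arrows to Q: Q := 3·S - 4 no longer applies, and Q = 7.
P = S - 5  [with S=3]  = -2
H = Q·P  [with Q=7, P=-2]  = -14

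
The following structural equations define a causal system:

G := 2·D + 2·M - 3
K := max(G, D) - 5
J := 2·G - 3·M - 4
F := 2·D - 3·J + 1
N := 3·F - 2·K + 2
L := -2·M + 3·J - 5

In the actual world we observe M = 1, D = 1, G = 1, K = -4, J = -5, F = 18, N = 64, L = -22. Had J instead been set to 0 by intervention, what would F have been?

3

The intervention breaks the incoming arrows to J: J := 2·G - 3·M - 4 no longer applies, and J = 0.
F = 2·D - 3·J + 1  [with D=1, J=0]  = 3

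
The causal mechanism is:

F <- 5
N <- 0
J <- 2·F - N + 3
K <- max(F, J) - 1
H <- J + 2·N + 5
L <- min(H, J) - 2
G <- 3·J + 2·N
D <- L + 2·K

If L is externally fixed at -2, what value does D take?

Intervening sets L = -2 and removes its equation (L <- min(H, J) - 2).
J = 2·F - N + 3  [with F=5, N=0]  = 13
K = max(F, J) - 1  [with F=5, J=13]  = 12
D = L + 2·K  [with L=-2, K=12]  = 22

22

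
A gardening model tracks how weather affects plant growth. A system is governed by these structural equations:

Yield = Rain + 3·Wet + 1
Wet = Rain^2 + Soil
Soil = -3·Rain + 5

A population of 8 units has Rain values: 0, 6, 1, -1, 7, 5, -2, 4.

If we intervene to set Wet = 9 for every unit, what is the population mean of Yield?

30.5

do(Wet=9) breaks Wet's dependence on Rain. With Wet=9 fixed, Yield across the units is 28, 34, 29, 27, 35, 33, 26, 32, mean 30.5.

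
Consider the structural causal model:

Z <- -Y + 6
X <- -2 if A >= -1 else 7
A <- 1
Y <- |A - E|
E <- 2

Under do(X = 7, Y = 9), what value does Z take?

-3

The joint intervention fixes X = 7, Y = 9, removing each variable's own equation.
Z = -Y + 6  [with Y=9]  = -3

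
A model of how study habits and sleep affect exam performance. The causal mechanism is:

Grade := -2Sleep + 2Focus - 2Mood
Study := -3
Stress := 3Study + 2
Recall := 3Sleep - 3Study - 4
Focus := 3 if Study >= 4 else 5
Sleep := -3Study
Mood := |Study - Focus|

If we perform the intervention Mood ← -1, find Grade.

Under do(Mood=-1), the mechanism Mood := |Study - Focus| is discarded; Mood is fixed at -1.
Sleep = -3Study  [with Study=-3]  = 9
Focus = 3 if Study >= 4 else 5  [with Study=-3]  = 5
Grade = -2Sleep + 2Focus - 2Mood  [with Sleep=9, Focus=5, Mood=-1]  = -6

-6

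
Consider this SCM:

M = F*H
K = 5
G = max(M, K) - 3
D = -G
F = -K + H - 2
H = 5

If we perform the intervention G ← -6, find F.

do(G=-6) replaces the equation G = max(M, K) - 3 with the constant G = -6.
F is not downstream of the intervention, so its value is determined by the original equations.
F = -K + H - 2  [with K=5, H=5]  = -2

-2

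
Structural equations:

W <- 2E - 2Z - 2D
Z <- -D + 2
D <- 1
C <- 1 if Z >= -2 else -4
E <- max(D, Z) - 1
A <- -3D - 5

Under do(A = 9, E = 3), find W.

Under do(A = 9, E = 3), each intervened variable's structural equation is replaced by its fixed value.
Z = -D + 2  [with D=1]  = 1
W = 2E - 2Z - 2D  [with E=3, Z=1, D=1]  = 2

2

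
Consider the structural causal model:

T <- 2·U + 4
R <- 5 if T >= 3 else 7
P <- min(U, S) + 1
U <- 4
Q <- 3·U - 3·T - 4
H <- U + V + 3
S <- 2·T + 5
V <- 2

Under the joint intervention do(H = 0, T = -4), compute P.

-2

The joint intervention fixes H = 0, T = -4, removing each variable's own equation.
S = 2·T + 5  [with T=-4]  = -3
P = min(U, S) + 1  [with U=4, S=-3]  = -2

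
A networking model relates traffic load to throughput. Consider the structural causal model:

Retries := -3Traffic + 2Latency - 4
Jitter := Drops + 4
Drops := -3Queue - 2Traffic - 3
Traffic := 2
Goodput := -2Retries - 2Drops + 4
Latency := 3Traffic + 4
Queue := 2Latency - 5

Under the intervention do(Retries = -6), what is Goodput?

Under do(Retries=-6), the mechanism Retries := -3Traffic + 2Latency - 4 is discarded; Retries is fixed at -6.
Latency = 3Traffic + 4  [with Traffic=2]  = 10
Queue = 2Latency - 5  [with Latency=10]  = 15
Drops = -3Queue - 2Traffic - 3  [with Queue=15, Traffic=2]  = -52
Goodput = -2Retries - 2Drops + 4  [with Retries=-6, Drops=-52]  = 120

120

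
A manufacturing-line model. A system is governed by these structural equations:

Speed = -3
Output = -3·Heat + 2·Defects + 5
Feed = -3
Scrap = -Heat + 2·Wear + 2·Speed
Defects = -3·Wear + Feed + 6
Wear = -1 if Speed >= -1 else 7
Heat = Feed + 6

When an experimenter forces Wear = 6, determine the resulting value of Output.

The intervention breaks the incoming arrows to Wear: Wear = -1 if Speed >= -1 else 7 no longer applies, and Wear = 6.
Heat = Feed + 6  [with Feed=-3]  = 3
Defects = -3·Wear + Feed + 6  [with Wear=6, Feed=-3]  = -15
Output = -3·Heat + 2·Defects + 5  [with Heat=3, Defects=-15]  = -34

-34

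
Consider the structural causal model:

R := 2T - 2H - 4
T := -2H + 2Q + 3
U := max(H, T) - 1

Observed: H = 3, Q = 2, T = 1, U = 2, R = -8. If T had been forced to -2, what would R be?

do(T=-2) replaces the equation T := -2H + 2Q + 3 with the constant T = -2.
R = 2T - 2H - 4  [with T=-2, H=3]  = -14

-14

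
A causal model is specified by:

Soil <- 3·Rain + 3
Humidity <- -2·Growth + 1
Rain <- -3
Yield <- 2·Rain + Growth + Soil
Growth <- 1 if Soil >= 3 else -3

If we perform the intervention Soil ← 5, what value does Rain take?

Under do(Soil=5), the mechanism Soil <- 3·Rain + 3 is discarded; Soil is fixed at 5.
Rain is not downstream of the intervention, so its value is determined by the original equations.

-3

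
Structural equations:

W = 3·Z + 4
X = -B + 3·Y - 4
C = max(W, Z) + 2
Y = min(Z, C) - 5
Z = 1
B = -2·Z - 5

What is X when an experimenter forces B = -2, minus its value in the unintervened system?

-5

The intervention breaks the incoming arrows to B: B = -2·Z - 5 no longer applies, and B = -2.
W = 3·Z + 4  [with Z=1]  = 7
C = max(W, Z) + 2  [with W=7, Z=1]  = 9
Y = min(Z, C) - 5  [with Z=1, C=9]  = -4
X = -B + 3·Y - 4  [with B=-2, Y=-4]  = -14
Without intervention: W = 3·Z + 4  [with Z=1]  = 7; C = max(W, Z) + 2  [with W=7, Z=1]  = 9; Y = min(Z, C) - 5  [with Z=1, C=9]  = -4; B = -2·Z - 5  [with Z=1]  = -7; X = -B + 3·Y - 4  [with B=-7, Y=-4]  = -9.
Change = -14 − (-9) = -5.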